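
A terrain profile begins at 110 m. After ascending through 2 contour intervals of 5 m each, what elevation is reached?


elevation = 110 + 2 * 5 = 120 m

120 m


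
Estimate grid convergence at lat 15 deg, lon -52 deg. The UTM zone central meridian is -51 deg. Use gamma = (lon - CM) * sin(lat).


gamma = (-52 - -51) * sin(15) = -1 * 0.258819 = -0.259 degrees

-0.259 degrees


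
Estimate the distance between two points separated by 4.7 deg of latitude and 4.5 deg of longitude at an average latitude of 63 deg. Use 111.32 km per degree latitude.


dlat_km = 4.7 * 111.32 = 523.204
dlon_km = 4.5 * 111.32 * cos(63) ≈ 227.422
dist = sqrt(523.204^2 + 227.422^2) ≈ 570.5 km

570.5 km


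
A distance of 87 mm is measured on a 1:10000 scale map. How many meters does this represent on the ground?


ground = 87 mm * 10000 / 1000 = 870.0 m

870.0 m


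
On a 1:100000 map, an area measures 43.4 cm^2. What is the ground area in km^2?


ground_area = 43.4 * (100000/100)^2 = 43400000.0 m^2 = 43.4 km^2

43.4 km^2


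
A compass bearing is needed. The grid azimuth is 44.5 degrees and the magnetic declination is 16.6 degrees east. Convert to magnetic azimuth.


magnetic azimuth = grid azimuth - declination (east +ve)
mag_az = 44.5 - 16.6 = 27.9 degrees

27.9 degrees


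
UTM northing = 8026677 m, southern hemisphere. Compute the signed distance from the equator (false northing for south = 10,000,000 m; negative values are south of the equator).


For southern: actual = 8026677 - 10000000 = -1973323 m

-1973323 m


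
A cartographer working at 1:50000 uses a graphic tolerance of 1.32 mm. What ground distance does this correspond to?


ground = 1.32 mm * 50000 / 1000 = 66.0 m

66.0 m


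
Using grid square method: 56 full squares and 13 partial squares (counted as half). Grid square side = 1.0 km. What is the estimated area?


effective squares = 56 + 13 * 0.5 = 62.5
area = 62.5 * 1.0 = 62.5 km^2

62.5 km^2


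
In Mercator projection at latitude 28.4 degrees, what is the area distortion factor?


area_distortion = 1/cos^2(28.4) = 1.292

1.292


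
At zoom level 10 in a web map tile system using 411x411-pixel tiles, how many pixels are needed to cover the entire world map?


tiles per axis = 2^10 = 1024
total tiles = 1024^2 = 1048576
pixels per axis = 1024 * 411 = 420864
total pixels = 420864^2 = 177126506496

177126506496 pixels


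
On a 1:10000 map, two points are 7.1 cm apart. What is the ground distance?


ground = 7.1 cm * 10000 / 100 = 710.0 m

710.0 m


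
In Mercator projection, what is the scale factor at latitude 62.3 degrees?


SF = 1 / cos(62.3) = 1 / 0.464842 = 2.151

2.151


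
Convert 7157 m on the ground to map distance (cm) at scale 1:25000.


map_cm = 7157 * 100 / 25000 = 28.628 cm ≈ 28.63 cm

28.63 cm


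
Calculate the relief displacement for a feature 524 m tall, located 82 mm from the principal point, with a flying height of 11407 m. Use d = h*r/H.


d = h * r / H = 524 * 82 / 11407 = 3.77 mm

3.77 mm


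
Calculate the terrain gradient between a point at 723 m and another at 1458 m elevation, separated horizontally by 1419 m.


gradient = (1458 - 723) / 1419 = 735 / 1419 = 0.518

0.518


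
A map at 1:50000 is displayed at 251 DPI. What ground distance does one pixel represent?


pixel_cm = 2.54 / 251 ≈ 0.01012 cm
ground = pixel_cm * 50000 / 100 = 2.54 * 50000 / (251 * 100) = 127000 / 25100 ≈ 5.06 m

5.06 m


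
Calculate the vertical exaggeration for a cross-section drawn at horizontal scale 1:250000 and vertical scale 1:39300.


VE = horizontal_scale / vertical_scale = 250000 / 39300 ≈ 6.4

6.4x


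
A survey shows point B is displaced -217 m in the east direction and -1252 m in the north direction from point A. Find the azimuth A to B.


az = atan2(-217, -1252) = -170.2 deg
adjusted to 0-360: 189.8 degrees

189.8 degrees


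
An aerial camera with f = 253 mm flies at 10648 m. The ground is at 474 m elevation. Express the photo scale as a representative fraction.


scale = f / (H - h) = 253 mm / 10174 m = 253 / 10174000 = 1:40213

1:40213


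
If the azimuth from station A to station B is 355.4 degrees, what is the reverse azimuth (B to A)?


back azimuth = (355.4 + 180) mod 360 = 175.4 degrees

175.4 degrees


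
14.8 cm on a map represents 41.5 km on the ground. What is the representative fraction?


ground = 41.5 km = 4150000 cm; RF denominator = ground / map = 4150000 / 14.8 ≈ 280405; RF = 1:280405

1:280405


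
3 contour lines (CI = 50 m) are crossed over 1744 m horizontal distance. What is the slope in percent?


elevation change = 3 * 50 = 150 m
slope = 150 / 1744 * 100 = 8.6%

8.6%


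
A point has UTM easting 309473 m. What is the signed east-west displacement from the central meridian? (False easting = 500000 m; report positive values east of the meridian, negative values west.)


displacement = 309473 - 500000 = -190527 m

-190527 m


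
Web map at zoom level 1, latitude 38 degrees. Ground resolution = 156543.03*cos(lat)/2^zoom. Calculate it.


res = 156543.03 * cos(38) / 2^1 = 156543.03 * 0.78801075 / 2 = 61678.8 m/pixel

61678.8 m/pixel


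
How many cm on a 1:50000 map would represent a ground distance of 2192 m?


map_cm = 2192 * 100 / 50000 = 4.384 cm ≈ 4.38 cm

4.38 cm


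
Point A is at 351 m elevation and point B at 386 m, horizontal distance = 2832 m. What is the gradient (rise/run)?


gradient = (386 - 351) / 2832 = 35 / 2832 = 0.0124

0.0124


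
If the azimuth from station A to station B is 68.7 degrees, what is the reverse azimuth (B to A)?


back azimuth = (68.7 + 180) mod 360 = 248.7 degrees

248.7 degrees


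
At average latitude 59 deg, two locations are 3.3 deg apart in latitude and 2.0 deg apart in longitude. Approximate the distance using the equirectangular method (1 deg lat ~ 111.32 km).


dlat_km = 3.3 * 111.32 = 367.356
dlon_km = 2.0 * 111.32 * cos(59) ≈ 114.668
dist = sqrt(367.356^2 + 114.668^2) ≈ 384.8 km

384.8 km


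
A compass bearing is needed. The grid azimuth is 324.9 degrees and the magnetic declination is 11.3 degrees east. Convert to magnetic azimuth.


magnetic azimuth = grid azimuth - declination (east +ve)
mag_az = 324.9 - 11.3 = 313.6 degrees

313.6 degrees


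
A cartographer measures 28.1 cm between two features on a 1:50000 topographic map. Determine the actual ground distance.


ground = 28.1 cm * 50000 / 100 = 14050.0 m = 14.05 km

14.05 km


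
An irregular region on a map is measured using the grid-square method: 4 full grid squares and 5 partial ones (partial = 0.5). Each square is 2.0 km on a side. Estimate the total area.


effective squares = 4 + 5 * 0.5 = 6.5
area = 6.5 * 4.0 = 26.0 km^2

26.0 km^2


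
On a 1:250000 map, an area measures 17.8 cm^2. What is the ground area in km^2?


ground_area = 17.8 * (250000/100)^2 = 111250000.0 m^2 = 111.25 km^2

111.25 km^2


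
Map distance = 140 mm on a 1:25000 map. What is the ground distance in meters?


ground = 140 mm * 25000 / 1000 = 3500.0 m

3500.0 m


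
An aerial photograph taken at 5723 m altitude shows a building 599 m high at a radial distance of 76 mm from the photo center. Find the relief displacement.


d = h * r / H = 599 * 76 / 5723 = 7.95 mm

7.95 mm


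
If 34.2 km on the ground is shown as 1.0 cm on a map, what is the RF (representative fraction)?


ground = 34.2 km = 3420000 cm; RF denominator = ground / map = 3420000 / 1.0 = 3420000; RF = 1:3420000

1:3420000


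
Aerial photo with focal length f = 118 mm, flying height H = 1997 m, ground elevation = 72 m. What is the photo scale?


scale = f / (H - h) = 118 mm / 1925 m = 118 / 1925000 = 1:16314

1:16314


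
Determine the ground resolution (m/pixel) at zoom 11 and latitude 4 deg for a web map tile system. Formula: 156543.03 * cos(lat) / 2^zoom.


res = 156543.03 * cos(4) / 2^11 = 156543.03 * 0.99756405 / 2048 = 76.25 m/pixel

76.25 m/pixel


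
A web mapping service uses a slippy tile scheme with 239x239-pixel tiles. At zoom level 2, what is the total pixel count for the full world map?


tiles per axis = 2^2 = 4
total tiles = 4^2 = 16
pixels per axis = 4 * 239 = 956
total pixels = 956^2 = 913936

913936 pixels


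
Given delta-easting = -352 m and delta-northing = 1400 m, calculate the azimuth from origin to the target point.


az = atan2(-352, 1400) = -14.1 deg
adjusted to 0-360: 345.9 degrees

345.9 degrees


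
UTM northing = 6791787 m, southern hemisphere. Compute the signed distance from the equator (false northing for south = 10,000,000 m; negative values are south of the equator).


For southern: actual = 6791787 - 10000000 = -3208213 m

-3208213 m


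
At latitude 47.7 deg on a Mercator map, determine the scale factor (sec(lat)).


SF = 1 / cos(47.7) = 1 / 0.673013 = 1.486

1.486


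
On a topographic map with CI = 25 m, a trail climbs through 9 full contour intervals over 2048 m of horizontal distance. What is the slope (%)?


elevation change = 9 * 25 = 225 m
slope = 225 / 2048 * 100 = 11.0%

11.0%


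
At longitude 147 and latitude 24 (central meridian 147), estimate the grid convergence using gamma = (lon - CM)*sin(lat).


gamma = (147 - 147) * sin(24) = 0 * 0.406737 = 0.0 degrees

0.0 degrees


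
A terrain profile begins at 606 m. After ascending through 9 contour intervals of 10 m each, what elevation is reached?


elevation = 606 + 9 * 10 = 696 m

696 m


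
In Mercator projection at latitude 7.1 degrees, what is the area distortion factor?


area_distortion = 1/cos^2(7.1) = 1.016

1.016


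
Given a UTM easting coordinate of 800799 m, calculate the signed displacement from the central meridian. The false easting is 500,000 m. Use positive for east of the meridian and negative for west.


displacement = 800799 - 500000 = 300799 m

300799 m


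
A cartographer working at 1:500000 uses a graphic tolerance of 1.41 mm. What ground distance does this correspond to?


ground = 1.41 mm * 500000 / 1000 = 705.0 m

705.0 m


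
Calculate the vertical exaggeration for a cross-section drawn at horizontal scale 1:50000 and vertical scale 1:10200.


VE = horizontal_scale / vertical_scale = 50000 / 10200 ≈ 4.9

4.9x


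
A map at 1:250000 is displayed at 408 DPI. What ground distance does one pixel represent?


pixel_cm = 2.54 / 408 ≈ 0.006225 cm
ground = pixel_cm * 250000 / 100 = 2.54 * 250000 / (408 * 100) = 635000 / 40800 ≈ 15.56 m

15.56 m


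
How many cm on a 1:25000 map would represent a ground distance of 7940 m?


map_cm = 7940 * 100 / 25000 = 31.76 cm

31.76 cm


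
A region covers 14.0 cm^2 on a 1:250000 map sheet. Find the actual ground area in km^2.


ground_area = 14.0 * (250000/100)^2 = 87500000.0 m^2 = 87.5 km^2

87.5 km^2


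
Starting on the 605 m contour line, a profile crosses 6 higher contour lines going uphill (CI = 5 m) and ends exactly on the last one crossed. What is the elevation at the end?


elevation = 605 + 6 * 5 = 635 m

635 m


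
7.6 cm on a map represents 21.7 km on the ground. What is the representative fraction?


ground = 21.7 km = 2170000 cm; RF denominator = ground / map = 2170000 / 7.6 ≈ 285526; RF = 1:285526

1:285526


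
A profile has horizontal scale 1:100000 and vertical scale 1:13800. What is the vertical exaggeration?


VE = horizontal_scale / vertical_scale = 100000 / 13800 ≈ 7.2

7.2x


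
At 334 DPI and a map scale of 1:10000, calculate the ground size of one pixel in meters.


pixel_cm = 2.54 / 334 ≈ 0.007605 cm
ground = pixel_cm * 10000 / 100 = 2.54 * 10000 / (334 * 100) = 25400 / 33400 ≈ 0.76 m

0.76 m


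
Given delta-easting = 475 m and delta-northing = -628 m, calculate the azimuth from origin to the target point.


az = atan2(475, -628) = 142.9 deg
adjusted to 0-360: 142.9 degrees

142.9 degrees


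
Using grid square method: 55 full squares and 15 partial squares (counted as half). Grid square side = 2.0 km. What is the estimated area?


effective squares = 55 + 15 * 0.5 = 62.5
area = 62.5 * 4.0 = 250.0 km^2

250.0 km^2


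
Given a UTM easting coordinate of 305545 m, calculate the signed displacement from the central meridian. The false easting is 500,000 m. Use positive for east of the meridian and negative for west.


displacement = 305545 - 500000 = -194455 m

-194455 m


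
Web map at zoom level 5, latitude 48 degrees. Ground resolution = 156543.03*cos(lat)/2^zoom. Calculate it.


res = 156543.03 * cos(48) / 2^5 = 156543.03 * 0.66913061 / 32 = 3273.37 m/pixel

3273.37 m/pixel


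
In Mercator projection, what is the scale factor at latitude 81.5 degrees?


SF = 1 / cos(81.5) = 1 / 0.147809 = 6.765

6.765


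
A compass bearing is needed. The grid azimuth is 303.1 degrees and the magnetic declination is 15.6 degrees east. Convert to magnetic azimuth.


magnetic azimuth = grid azimuth - declination (east +ve)
mag_az = 303.1 - 15.6 = 287.5 degrees

287.5 degrees


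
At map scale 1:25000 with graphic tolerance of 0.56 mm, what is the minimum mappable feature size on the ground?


ground = 0.56 mm * 25000 / 1000 = 14.0 m

14.0 m


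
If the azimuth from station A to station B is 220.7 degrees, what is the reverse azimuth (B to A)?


back azimuth = (220.7 + 180) mod 360 = 40.7 degrees

40.7 degrees


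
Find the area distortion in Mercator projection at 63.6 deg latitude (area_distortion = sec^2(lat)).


area_distortion = 1/cos^2(63.6) = 5.058

5.058


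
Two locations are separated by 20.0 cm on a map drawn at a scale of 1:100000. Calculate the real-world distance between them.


ground = 20.0 cm * 100000 / 100 = 20000.0 m = 20.0 km

20.0 km


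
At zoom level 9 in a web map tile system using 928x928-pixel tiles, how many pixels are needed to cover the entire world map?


tiles per axis = 2^9 = 512
total tiles = 512^2 = 262144
pixels per axis = 512 * 928 = 475136
total pixels = 475136^2 = 225754218496

225754218496 pixels


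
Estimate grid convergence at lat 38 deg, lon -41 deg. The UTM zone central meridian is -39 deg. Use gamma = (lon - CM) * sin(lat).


gamma = (-41 - -39) * sin(38) = -2 * 0.615661 = -1.231 degrees

-1.231 degrees


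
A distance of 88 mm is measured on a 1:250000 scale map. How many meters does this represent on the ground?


ground = 88 mm * 250000 / 1000 = 22000.0 m

22000.0 m


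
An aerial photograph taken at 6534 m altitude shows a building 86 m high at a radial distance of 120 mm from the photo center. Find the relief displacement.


d = h * r / H = 86 * 120 / 6534 = 1.58 mm

1.58 mm


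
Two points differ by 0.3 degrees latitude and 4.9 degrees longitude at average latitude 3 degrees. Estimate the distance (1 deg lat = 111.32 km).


dlat_km = 0.3 * 111.32 = 33.396
dlon_km = 4.9 * 111.32 * cos(3) ≈ 544.72
dist = sqrt(33.396^2 + 544.72^2) ≈ 545.7 km

545.7 km


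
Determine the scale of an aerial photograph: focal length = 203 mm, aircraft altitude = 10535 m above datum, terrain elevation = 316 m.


scale = f / (H - h) = 203 mm / 10219 m = 203 / 10219000 = 1:50340

1:50340


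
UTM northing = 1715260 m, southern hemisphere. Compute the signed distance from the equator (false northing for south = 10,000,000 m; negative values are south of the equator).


For southern: actual = 1715260 - 10000000 = -8284740 m

-8284740 m


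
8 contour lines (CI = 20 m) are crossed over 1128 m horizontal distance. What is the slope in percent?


elevation change = 8 * 20 = 160 m
slope = 160 / 1128 * 100 = 14.2%

14.2%


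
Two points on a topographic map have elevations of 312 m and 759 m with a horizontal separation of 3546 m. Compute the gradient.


gradient = (759 - 312) / 3546 = 447 / 3546 = 0.1261

0.1261


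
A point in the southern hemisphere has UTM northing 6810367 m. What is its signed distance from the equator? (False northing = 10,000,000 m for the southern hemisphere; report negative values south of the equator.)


For southern: actual = 6810367 - 10000000 = -3189633 m

-3189633 m


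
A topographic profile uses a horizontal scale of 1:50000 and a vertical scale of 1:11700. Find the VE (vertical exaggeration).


VE = horizontal_scale / vertical_scale = 50000 / 11700 ≈ 4.3

4.3x


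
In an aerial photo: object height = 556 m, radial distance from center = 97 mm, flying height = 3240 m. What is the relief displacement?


d = h * r / H = 556 * 97 / 3240 = 16.65 mm

16.65 mm


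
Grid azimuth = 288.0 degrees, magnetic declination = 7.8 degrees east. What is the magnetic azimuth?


magnetic azimuth = grid azimuth - declination (east +ve)
mag_az = 288.0 - 7.8 = 280.2 degrees

280.2 degrees


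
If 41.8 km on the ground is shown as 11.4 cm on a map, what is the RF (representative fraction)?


ground = 41.8 km = 4180000 cm; RF denominator = ground / map = 4180000 / 11.4 ≈ 366667; RF = 1:366667

1:366667


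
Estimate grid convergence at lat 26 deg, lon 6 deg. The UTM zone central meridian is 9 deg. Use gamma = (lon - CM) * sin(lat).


gamma = (6 - 9) * sin(26) = -3 * 0.438371 = -1.315 degrees

-1.315 degrees


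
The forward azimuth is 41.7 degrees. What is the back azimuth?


back azimuth = (41.7 + 180) mod 360 = 221.7 degrees

221.7 degrees


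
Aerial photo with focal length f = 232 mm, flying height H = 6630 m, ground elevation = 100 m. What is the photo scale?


scale = f / (H - h) = 232 mm / 6530 m = 232 / 6530000 = 1:28147

1:28147


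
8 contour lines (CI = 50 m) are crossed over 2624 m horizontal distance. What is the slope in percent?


elevation change = 8 * 50 = 400 m
slope = 400 / 2624 * 100 = 15.2%

15.2%


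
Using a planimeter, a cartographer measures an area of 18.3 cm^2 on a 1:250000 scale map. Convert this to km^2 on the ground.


ground_area = 18.3 * (250000/100)^2 = 114375000.0 m^2 = 114.375 km^2

114.375 km^2


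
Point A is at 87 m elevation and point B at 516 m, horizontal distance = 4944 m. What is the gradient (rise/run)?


gradient = (516 - 87) / 4944 = 429 / 4944 = 0.0868

0.0868


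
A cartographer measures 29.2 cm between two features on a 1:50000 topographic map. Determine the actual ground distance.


ground = 29.2 cm * 50000 / 100 = 14600.0 m = 14.6 km

14.6 km


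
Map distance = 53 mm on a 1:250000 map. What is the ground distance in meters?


ground = 53 mm * 250000 / 1000 = 13250.0 m

13250.0 m


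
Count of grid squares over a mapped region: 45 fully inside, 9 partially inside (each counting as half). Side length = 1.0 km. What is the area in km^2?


effective squares = 45 + 9 * 0.5 = 49.5
area = 49.5 * 1.0 = 49.5 km^2

49.5 km^2


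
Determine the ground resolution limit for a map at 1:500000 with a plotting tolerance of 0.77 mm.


ground = 0.77 mm * 500000 / 1000 = 385.0 m

385.0 m


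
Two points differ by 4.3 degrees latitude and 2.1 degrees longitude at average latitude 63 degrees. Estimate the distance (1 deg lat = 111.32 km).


dlat_km = 4.3 * 111.32 = 478.676
dlon_km = 2.1 * 111.32 * cos(63) ≈ 106.13
dist = sqrt(478.676^2 + 106.13^2) ≈ 490.3 km

490.3 km


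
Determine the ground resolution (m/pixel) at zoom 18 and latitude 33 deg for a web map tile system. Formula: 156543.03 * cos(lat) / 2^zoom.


res = 156543.03 * cos(33) / 2^18 = 156543.03 * 0.83867057 / 262144 = 0.5 m/pixel

0.5 m/pixel


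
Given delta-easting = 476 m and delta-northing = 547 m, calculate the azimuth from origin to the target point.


az = atan2(476, 547) = 41.0 deg
adjusted to 0-360: 41.0 degrees

41.0 degrees


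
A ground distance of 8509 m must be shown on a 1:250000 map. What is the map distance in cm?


map_cm = 8509 * 100 / 250000 = 3.4036 cm ≈ 3.4 cm

3.4 cm


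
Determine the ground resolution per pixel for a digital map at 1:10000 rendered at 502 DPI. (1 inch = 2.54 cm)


pixel_cm = 2.54 / 502 ≈ 0.00506 cm
ground = pixel_cm * 10000 / 100 = 2.54 * 10000 / (502 * 100) = 25400 / 50200 ≈ 0.51 m

0.51 m


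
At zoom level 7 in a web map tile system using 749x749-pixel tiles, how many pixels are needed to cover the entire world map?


tiles per axis = 2^7 = 128
total tiles = 128^2 = 16384
pixels per axis = 128 * 749 = 95872
total pixels = 95872^2 = 9191440384

9191440384 pixels


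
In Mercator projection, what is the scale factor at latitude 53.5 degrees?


SF = 1 / cos(53.5) = 1 / 0.594823 = 1.681

1.681


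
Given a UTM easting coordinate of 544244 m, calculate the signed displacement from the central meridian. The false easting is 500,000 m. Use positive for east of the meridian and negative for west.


displacement = 544244 - 500000 = 44244 m

44244 m


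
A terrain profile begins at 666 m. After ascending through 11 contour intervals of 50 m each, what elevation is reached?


elevation = 666 + 11 * 50 = 1216 m

1216 m


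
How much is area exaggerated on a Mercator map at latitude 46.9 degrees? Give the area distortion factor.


area_distortion = 1/cos^2(46.9) = 2.142

2.142


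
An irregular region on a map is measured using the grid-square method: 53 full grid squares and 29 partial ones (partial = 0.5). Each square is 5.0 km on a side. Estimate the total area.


effective squares = 53 + 29 * 0.5 = 67.5
area = 67.5 * 25.0 = 1687.5 km^2

1687.5 km^2


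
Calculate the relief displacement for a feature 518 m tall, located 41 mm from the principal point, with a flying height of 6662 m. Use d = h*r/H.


d = h * r / H = 518 * 41 / 6662 = 3.19 mm

3.19 mm


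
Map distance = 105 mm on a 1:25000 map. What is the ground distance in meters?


ground = 105 mm * 25000 / 1000 = 2625.0 m

2625.0 m


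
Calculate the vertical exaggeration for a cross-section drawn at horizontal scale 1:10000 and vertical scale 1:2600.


VE = horizontal_scale / vertical_scale = 10000 / 2600 ≈ 3.8

3.8x


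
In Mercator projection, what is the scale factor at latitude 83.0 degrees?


SF = 1 / cos(83.0) = 1 / 0.121869 = 8.206

8.206


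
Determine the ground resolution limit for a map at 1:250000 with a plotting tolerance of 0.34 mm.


ground = 0.34 mm * 250000 / 1000 = 85.0 m

85.0 m


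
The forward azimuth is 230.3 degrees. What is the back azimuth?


back azimuth = (230.3 + 180) mod 360 = 50.3 degrees

50.3 degrees


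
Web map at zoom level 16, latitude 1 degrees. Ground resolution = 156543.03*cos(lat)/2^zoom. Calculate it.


res = 156543.03 * cos(1) / 2^16 = 156543.03 * 0.9998477 / 65536 = 2.39 m/pixel

2.39 m/pixel


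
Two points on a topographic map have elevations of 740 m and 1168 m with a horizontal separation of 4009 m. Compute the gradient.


gradient = (1168 - 740) / 4009 = 428 / 4009 = 0.1068

0.1068


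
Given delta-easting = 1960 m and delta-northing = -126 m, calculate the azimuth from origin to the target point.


az = atan2(1960, -126) = 93.7 deg
adjusted to 0-360: 93.7 degrees

93.7 degrees


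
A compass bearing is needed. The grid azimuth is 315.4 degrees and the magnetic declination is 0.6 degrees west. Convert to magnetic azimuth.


magnetic azimuth = grid azimuth - declination (east +ve)
mag_az = 315.4 - -0.6 = 316.0 degrees

316.0 degrees


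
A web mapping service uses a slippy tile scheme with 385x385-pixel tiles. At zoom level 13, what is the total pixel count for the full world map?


tiles per axis = 2^13 = 8192
total tiles = 8192^2 = 67108864
pixels per axis = 8192 * 385 = 3153920
total pixels = 3153920^2 = 9947211366400

9947211366400 pixels


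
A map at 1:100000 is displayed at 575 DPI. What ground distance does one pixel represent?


pixel_cm = 2.54 / 575 ≈ 0.004417 cm
ground = pixel_cm * 100000 / 100 = 2.54 * 100000 / (575 * 100) = 254000 / 57500 ≈ 4.42 m

4.42 m


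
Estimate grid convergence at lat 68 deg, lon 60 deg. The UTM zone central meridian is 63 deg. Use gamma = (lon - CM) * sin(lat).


gamma = (60 - 63) * sin(68) = -3 * 0.927184 = -2.782 degrees

-2.782 degrees


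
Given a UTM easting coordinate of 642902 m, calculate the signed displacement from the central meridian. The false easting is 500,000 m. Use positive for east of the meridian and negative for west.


displacement = 642902 - 500000 = 142902 m

142902 m


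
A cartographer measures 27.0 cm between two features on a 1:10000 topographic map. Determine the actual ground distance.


ground = 27.0 cm * 10000 / 100 = 2700.0 m = 2.7 km

2.7 km


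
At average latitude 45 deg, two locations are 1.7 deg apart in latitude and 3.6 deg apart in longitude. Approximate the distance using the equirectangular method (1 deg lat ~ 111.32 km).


dlat_km = 1.7 * 111.32 = 189.244
dlon_km = 3.6 * 111.32 * cos(45) ≈ 283.374
dist = sqrt(189.244^2 + 283.374^2) ≈ 340.8 km

340.8 km


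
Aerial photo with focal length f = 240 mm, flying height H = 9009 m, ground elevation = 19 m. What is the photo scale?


scale = f / (H - h) = 240 mm / 8990 m = 240 / 8990000 = 1:37458

1:37458


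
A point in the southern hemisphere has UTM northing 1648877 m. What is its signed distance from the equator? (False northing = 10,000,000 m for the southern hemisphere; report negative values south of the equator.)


For southern: actual = 1648877 - 10000000 = -8351123 m

-8351123 m


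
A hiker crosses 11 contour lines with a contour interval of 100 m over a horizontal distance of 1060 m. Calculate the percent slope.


elevation change = 11 * 100 = 1100 m
slope = 1100 / 1060 * 100 = 103.8%

103.8%


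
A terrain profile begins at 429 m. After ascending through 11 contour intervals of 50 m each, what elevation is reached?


elevation = 429 + 11 * 50 = 979 m

979 m


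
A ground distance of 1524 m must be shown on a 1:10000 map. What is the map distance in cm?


map_cm = 1524 * 100 / 10000 = 15.24 cm

15.24 cm


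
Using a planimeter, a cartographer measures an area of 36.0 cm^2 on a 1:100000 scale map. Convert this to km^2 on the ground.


ground_area = 36.0 * (100000/100)^2 = 36000000.0 m^2 = 36.0 km^2

36.0 km^2


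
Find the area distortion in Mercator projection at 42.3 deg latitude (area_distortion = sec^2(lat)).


area_distortion = 1/cos^2(42.3) = 1.828

1.828


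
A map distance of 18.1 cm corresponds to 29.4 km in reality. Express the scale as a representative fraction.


ground = 29.4 km = 2940000 cm; RF denominator = ground / map = 2940000 / 18.1 ≈ 162431; RF = 1:162431

1:162431


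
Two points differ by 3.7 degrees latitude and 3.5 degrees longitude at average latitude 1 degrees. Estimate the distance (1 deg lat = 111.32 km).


dlat_km = 3.7 * 111.32 = 411.884
dlon_km = 3.5 * 111.32 * cos(1) ≈ 389.561
dist = sqrt(411.884^2 + 389.561^2) ≈ 566.9 km

566.9 km


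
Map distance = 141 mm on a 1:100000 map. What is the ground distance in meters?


ground = 141 mm * 100000 / 1000 = 14100.0 m

14100.0 m


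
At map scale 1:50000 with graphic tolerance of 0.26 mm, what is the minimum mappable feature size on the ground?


ground = 0.26 mm * 50000 / 1000 = 13.0 m

13.0 m


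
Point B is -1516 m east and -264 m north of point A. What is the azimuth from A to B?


az = atan2(-1516, -264) = -99.9 deg
adjusted to 0-360: 260.1 degrees

260.1 degrees


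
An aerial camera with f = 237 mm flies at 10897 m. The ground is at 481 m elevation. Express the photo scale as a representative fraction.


scale = f / (H - h) = 237 mm / 10416 m = 237 / 10416000 = 1:43949

1:43949


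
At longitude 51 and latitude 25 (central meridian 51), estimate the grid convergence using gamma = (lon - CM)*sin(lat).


gamma = (51 - 51) * sin(25) = 0 * 0.422618 = 0.0 degrees

0.0 degrees


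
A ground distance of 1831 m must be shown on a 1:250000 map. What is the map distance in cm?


map_cm = 1831 * 100 / 250000 = 0.7324 cm ≈ 0.73 cm

0.73 cm


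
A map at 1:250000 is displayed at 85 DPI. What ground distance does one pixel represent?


pixel_cm = 2.54 / 85 ≈ 0.029882 cm
ground = pixel_cm * 250000 / 100 = 2.54 * 250000 / (85 * 100) = 635000 / 8500 ≈ 74.71 m

74.71 m


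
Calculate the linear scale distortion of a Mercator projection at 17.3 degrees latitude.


SF = 1 / cos(17.3) = 1 / 0.954761 = 1.047

1.047


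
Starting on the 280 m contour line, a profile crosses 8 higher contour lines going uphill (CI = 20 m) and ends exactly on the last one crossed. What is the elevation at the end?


elevation = 280 + 8 * 20 = 440 m

440 m


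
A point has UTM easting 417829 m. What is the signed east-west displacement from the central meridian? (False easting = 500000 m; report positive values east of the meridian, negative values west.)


displacement = 417829 - 500000 = -82171 m

-82171 m


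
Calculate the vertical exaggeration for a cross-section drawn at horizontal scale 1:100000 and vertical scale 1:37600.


VE = horizontal_scale / vertical_scale = 100000 / 37600 ≈ 2.7

2.7x


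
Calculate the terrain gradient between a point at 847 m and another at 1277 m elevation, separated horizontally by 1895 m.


gradient = (1277 - 847) / 1895 = 430 / 1895 = 0.2269

0.2269


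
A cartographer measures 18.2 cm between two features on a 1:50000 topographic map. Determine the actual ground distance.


ground = 18.2 cm * 50000 / 100 = 9100.0 m = 9.1 km

9.1 km


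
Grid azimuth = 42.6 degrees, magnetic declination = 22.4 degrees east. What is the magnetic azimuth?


magnetic azimuth = grid azimuth - declination (east +ve)
mag_az = 42.6 - 22.4 = 20.2 degrees

20.2 degrees


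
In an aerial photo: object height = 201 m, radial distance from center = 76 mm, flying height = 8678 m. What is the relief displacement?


d = h * r / H = 201 * 76 / 8678 = 1.76 mm

1.76 mm


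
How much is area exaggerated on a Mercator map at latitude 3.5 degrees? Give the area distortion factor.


area_distortion = 1/cos^2(3.5) = 1.004

1.004


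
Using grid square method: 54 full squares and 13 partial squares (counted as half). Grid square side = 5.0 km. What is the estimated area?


effective squares = 54 + 13 * 0.5 = 60.5
area = 60.5 * 25.0 = 1512.5 km^2

1512.5 km^2


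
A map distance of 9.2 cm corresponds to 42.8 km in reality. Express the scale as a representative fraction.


ground = 42.8 km = 4280000 cm; RF denominator = ground / map = 4280000 / 9.2 ≈ 465217; RF = 1:465217

1:465217


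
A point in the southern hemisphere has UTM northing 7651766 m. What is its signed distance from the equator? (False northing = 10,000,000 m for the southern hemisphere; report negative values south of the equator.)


For southern: actual = 7651766 - 10000000 = -2348234 m

-2348234 m


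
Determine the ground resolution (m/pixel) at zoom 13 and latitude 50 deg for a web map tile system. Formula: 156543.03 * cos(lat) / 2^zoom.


res = 156543.03 * cos(50) / 2^13 = 156543.03 * 0.64278761 / 8192 = 12.28 m/pixel

12.28 m/pixel


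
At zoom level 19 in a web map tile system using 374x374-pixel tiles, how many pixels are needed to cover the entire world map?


tiles per axis = 2^19 = 524288
total tiles = 524288^2 = 274877906944
pixels per axis = 524288 * 374 = 196083712
total pixels = 196083712^2 = 38448822111698944

38448822111698944 pixels


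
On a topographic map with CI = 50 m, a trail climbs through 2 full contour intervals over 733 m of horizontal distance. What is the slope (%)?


elevation change = 2 * 50 = 100 m
slope = 100 / 733 * 100 = 13.6%

13.6%


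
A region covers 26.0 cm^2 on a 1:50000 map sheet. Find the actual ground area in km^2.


ground_area = 26.0 * (50000/100)^2 = 6500000.0 m^2 = 6.5 km^2

6.5 km^2


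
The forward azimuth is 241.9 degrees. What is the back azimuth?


back azimuth = (241.9 + 180) mod 360 = 61.9 degrees

61.9 degrees


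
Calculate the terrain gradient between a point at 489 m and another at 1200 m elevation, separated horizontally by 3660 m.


gradient = (1200 - 489) / 3660 = 711 / 3660 = 0.1943

0.1943


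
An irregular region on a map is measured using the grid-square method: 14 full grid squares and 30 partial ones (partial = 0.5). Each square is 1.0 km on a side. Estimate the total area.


effective squares = 14 + 30 * 0.5 = 29.0
area = 29.0 * 1.0 = 29.0 km^2

29.0 km^2


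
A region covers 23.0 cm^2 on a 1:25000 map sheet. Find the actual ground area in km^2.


ground_area = 23.0 * (25000/100)^2 = 1437500.0 m^2 = 1.4375 km^2 ≈ 1.438 km^2

1.438 km^2


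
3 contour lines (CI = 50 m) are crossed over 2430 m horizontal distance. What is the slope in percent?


elevation change = 3 * 50 = 150 m
slope = 150 / 2430 * 100 = 6.2%

6.2%


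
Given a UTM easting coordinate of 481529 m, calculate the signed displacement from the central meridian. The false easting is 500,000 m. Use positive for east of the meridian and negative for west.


displacement = 481529 - 500000 = -18471 m

-18471 m


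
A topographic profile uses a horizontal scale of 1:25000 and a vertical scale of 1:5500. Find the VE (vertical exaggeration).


VE = horizontal_scale / vertical_scale = 25000 / 5500 ≈ 4.5

4.5x


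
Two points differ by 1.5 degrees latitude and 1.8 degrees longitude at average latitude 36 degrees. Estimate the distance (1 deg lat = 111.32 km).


dlat_km = 1.5 * 111.32 = 166.98
dlon_km = 1.8 * 111.32 * cos(36) ≈ 162.108
dist = sqrt(166.98^2 + 162.108^2) ≈ 232.7 km

232.7 km


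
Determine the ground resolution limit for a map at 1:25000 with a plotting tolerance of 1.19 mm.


ground = 1.19 mm * 25000 / 1000 = 29.75 m

29.75 m


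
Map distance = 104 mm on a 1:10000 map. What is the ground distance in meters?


ground = 104 mm * 10000 / 1000 = 1040.0 m

1040.0 m


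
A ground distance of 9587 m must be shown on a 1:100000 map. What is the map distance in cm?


map_cm = 9587 * 100 / 100000 = 9.587 cm ≈ 9.59 cm

9.59 cm


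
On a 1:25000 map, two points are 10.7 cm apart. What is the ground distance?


ground = 10.7 cm * 25000 / 100 = 2675.0 m = 2.675 km

2.675 km


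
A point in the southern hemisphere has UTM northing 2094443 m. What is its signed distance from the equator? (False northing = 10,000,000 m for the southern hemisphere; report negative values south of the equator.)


For southern: actual = 2094443 - 10000000 = -7905557 m

-7905557 m


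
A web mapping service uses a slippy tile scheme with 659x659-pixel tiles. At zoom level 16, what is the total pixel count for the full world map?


tiles per axis = 2^16 = 65536
total tiles = 65536^2 = 4294967296
pixels per axis = 65536 * 659 = 43188224
total pixels = 43188224^2 = 1865222692274176

1865222692274176 pixels


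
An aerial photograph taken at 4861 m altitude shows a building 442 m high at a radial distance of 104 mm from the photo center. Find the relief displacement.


d = h * r / H = 442 * 104 / 4861 = 9.46 mm

9.46 mm


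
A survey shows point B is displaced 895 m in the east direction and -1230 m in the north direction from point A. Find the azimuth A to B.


az = atan2(895, -1230) = 144.0 deg
adjusted to 0-360: 144.0 degrees

144.0 degrees


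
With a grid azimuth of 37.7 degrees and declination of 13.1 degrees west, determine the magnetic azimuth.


magnetic azimuth = grid azimuth - declination (east +ve)
mag_az = 37.7 - -13.1 = 50.8 degrees

50.8 degrees


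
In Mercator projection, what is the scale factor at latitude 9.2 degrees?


SF = 1 / cos(9.2) = 1 / 0.987136 = 1.013

1.013


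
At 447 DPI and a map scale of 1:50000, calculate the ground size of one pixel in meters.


pixel_cm = 2.54 / 447 ≈ 0.005682 cm
ground = pixel_cm * 50000 / 100 = 2.54 * 50000 / (447 * 100) = 127000 / 44700 ≈ 2.84 m

2.84 m


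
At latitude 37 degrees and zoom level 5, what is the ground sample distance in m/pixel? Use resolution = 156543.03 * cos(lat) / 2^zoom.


res = 156543.03 * cos(37) / 2^5 = 156543.03 * 0.79863551 / 32 = 3906.9 m/pixel

3906.9 m/pixel


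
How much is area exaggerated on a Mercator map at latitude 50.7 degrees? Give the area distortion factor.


area_distortion = 1/cos^2(50.7) = 2.493

2.493


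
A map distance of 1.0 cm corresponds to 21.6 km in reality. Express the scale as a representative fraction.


ground = 21.6 km = 2160000 cm; RF denominator = ground / map = 2160000 / 1.0 = 2160000; RF = 1:2160000

1:2160000


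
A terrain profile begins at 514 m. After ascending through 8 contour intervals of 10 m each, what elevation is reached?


elevation = 514 + 8 * 10 = 594 m

594 m


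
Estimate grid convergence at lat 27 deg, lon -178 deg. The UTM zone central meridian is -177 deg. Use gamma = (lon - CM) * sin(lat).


gamma = (-178 - -177) * sin(27) = -1 * 0.45399 = -0.454 degrees

-0.454 degrees


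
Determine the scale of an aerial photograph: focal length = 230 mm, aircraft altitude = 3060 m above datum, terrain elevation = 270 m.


scale = f / (H - h) = 230 mm / 2790 m = 230 / 2790000 = 1:12130

1:12130


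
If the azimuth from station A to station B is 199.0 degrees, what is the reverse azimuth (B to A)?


back azimuth = (199.0 + 180) mod 360 = 19.0 degrees

19.0 degrees


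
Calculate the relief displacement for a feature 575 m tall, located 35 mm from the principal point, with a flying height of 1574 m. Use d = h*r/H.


d = h * r / H = 575 * 35 / 1574 = 12.79 mm

12.79 mm


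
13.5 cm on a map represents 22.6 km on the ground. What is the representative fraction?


ground = 22.6 km = 2260000 cm; RF denominator = ground / map = 2260000 / 13.5 ≈ 167407; RF = 1:167407

1:167407


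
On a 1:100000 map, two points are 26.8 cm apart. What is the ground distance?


ground = 26.8 cm * 100000 / 100 = 26800.0 m = 26.8 km

26.8 km


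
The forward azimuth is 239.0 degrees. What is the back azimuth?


back azimuth = (239.0 + 180) mod 360 = 59.0 degrees

59.0 degrees


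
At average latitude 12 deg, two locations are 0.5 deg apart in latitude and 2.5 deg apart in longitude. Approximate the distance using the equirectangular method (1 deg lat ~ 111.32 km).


dlat_km = 0.5 * 111.32 = 55.66
dlon_km = 2.5 * 111.32 * cos(12) ≈ 272.218
dist = sqrt(55.66^2 + 272.218^2) ≈ 277.9 km

277.9 km


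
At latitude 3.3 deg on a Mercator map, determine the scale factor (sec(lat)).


SF = 1 / cos(3.3) = 1 / 0.998342 = 1.002

1.002


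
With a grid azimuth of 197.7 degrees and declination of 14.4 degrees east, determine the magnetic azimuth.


magnetic azimuth = grid azimuth - declination (east +ve)
mag_az = 197.7 - 14.4 = 183.3 degrees

183.3 degrees


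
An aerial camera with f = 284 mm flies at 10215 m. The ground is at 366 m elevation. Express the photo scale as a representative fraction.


scale = f / (H - h) = 284 mm / 9849 m = 284 / 9849000 = 1:34680

1:34680


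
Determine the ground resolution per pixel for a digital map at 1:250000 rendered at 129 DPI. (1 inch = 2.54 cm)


pixel_cm = 2.54 / 129 ≈ 0.01969 cm
ground = pixel_cm * 250000 / 100 = 2.54 * 250000 / (129 * 100) = 635000 / 12900 ≈ 49.22 m

49.22 m


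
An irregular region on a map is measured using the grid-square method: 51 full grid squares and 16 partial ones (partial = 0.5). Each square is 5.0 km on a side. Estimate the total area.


effective squares = 51 + 16 * 0.5 = 59.0
area = 59.0 * 25.0 = 1475.0 km^2

1475.0 km^2


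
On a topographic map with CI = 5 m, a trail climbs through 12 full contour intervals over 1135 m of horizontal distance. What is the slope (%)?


elevation change = 12 * 5 = 60 m
slope = 60 / 1135 * 100 = 5.3%

5.3%
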